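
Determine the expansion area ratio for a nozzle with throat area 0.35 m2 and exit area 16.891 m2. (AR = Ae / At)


AR = 16.891 / 0.35 = 48.3

48.3


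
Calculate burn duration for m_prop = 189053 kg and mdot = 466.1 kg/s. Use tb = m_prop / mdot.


tb = 189053 / 466.1 = 405.6 s

405.6 s


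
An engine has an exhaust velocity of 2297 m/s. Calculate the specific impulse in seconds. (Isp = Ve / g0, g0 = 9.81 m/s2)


Isp = Ve / g0 = 2297 / 9.81 = 234.1 s

234.1 s


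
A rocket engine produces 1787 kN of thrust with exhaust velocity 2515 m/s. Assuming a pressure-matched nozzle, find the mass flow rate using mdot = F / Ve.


mdot = F / Ve = 1787000 / 2515 = 710.5 kg/s

710.5 kg/s


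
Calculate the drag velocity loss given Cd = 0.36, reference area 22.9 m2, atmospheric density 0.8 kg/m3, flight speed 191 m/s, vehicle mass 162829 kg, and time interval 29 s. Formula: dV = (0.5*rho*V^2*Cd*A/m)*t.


D = 0.5 * 0.8 * 191^2 * 0.36 * 22.9 = 120299.75 N
a = 120299.75 / 162829 = 0.7388 m/s2
dV = 0.7388 * 29 = 21.4 m/s

21.4 m/s


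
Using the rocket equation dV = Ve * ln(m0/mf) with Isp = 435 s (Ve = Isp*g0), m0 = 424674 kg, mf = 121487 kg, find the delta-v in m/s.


Ve = 435 * 9.81 = 4267.35 m/s
dV = 4267.35 * ln(424674/121487) = 5341 m/s

5341 m/s


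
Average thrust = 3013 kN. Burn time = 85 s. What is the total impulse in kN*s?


It = 3013 * 85 = 256105 kN*s

256105 kN*s


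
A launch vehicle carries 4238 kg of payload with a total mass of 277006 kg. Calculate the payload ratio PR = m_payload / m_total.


PR = 4238 / 277006 = 0.0153

0.0153


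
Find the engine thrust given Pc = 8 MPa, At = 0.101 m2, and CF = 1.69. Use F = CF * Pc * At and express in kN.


F = 1.69 * 8e6 * 0.101 = 1.3655e+06 N = 1365.5 kN

1365.5 kN


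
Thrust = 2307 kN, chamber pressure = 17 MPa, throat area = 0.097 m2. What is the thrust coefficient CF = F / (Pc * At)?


CF = 2307000 / (17e6 * 0.097) = 1.4

1.4


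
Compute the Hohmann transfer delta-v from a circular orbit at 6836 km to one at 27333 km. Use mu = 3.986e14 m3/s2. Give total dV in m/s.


V1 = sqrt(mu/r1) = 7636.03 m/s
dV1 = V1*(sqrt(2*r2/(r1+r2)) - 1) = 2022.48 m/s
V2 = sqrt(mu/r2) = 3818.78 m/s
dV2 = V2*(1 - sqrt(2*r1/(r1+r2))) = 1403.18 m/s
Total dV = 3426 m/s

3426 m/s


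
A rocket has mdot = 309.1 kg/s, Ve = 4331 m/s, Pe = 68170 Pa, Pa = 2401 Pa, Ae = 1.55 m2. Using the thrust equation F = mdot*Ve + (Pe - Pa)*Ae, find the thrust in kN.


F = 309.1 * 4331 + (68170 - 2401) * 1.55 = 1.4407e+06 N = 1440.7 kN

1440.7 kN


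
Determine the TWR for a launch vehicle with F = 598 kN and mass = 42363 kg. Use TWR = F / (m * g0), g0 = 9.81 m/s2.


TWR = 598000 / (42363 * 9.81) = 1.44

1.44


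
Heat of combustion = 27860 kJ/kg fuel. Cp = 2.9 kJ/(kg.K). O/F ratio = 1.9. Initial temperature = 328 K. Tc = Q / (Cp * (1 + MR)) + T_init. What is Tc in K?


Tc = 27860 / (2.9 * (1 + 1.9)) + 328 = 3641 K

3641 K


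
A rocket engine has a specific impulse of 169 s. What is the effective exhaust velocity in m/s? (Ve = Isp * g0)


Ve = Isp * g0 = 169 * 9.81 = 1657.9 m/s

1657.9 m/s


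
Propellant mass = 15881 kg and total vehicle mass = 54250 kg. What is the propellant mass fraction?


PMF = 15881 / 54250 = 0.293

0.293


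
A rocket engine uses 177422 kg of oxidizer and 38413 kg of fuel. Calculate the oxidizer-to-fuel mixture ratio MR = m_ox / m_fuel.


MR = 177422 / 38413 = 4.62

4.62


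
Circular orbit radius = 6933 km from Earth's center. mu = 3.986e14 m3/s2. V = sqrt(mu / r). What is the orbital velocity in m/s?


V = sqrt(3.986e14 / 6933000) = 7582 m/s

7582 m/s


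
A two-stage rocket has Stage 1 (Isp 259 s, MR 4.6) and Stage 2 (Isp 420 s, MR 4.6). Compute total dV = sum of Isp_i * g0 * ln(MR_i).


dV1 = 259 * 9.81 * ln(4.6) = 3877.4 m/s
dV2 = 420 * 9.81 * ln(4.6) = 6287.7 m/s
Total dV = 3877.4 + 6287.7 = 10165.1 m/s ~ 10165 m/s

10165 m/s


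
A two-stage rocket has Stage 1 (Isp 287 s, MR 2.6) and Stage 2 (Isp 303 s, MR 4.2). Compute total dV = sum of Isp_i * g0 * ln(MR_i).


dV1 = 287 * 9.81 * ln(2.6) = 2690.2 m/s
dV2 = 303 * 9.81 * ln(4.2) = 4265.7 m/s
Total dV = 2690.2 + 4265.7 = 6955.9 m/s ~ 6956 m/s

6956 m/s


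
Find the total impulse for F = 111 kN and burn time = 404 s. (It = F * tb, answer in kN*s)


It = 111 * 404 = 44844 kN*s

44844 kN*s


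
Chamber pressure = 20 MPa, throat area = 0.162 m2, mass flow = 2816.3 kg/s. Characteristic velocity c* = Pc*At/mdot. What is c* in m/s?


c* = 20e6 * 0.162 / 2816.3 = 1150 m/s

1150 m/s


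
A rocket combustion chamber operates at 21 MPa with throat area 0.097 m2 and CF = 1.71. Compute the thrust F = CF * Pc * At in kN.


F = 1.71 * 21e6 * 0.097 = 3.4833e+06 N = 3483.3 kN

3483.3 kN


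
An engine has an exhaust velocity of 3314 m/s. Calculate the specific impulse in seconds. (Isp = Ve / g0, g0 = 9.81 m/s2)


Isp = Ve / g0 = 3314 / 9.81 = 337.8 s

337.8 s


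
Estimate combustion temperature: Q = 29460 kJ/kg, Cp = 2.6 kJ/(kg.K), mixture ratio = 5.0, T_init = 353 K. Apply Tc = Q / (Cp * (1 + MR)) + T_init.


Tc = 29460 / (2.6 * (1 + 5.0)) + 353 = 2241 K

2241 K


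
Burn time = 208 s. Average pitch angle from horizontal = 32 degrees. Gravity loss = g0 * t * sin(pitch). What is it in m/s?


GL = 9.81 * 208 * sin(32 deg) = 1081 m/s

1081 m/s


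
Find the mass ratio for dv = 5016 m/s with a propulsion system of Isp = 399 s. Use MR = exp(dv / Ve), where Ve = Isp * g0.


Ve = 399 * 9.81 = 3914.19 m/s
MR = exp(5016 / 3914.19) = 3.602

3.602


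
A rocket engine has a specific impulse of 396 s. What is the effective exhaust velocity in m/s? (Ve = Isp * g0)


Ve = Isp * g0 = 396 * 9.81 = 3884.8 m/s

3884.8 m/s


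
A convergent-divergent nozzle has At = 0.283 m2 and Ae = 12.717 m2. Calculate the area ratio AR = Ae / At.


AR = 12.717 / 0.283 = 44.9

44.9


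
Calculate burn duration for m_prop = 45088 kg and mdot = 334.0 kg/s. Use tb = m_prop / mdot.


tb = 45088 / 334.0 = 135.0 s

135.0 s


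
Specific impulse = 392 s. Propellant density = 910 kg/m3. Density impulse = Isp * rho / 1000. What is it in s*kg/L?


rho*Isp = 392 * 910 / 1000 = 357 s*kg/L

357 s*kg/L


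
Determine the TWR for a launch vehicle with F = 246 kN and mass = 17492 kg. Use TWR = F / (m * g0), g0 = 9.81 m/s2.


TWR = 246000 / (17492 * 9.81) = 1.43

1.43


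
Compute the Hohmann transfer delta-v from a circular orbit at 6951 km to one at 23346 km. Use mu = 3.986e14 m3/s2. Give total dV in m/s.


V1 = sqrt(mu/r1) = 7572.6 m/s
dV1 = V1*(sqrt(2*r2/(r1+r2)) - 1) = 1828.24 m/s
V2 = sqrt(mu/r2) = 4132.02 m/s
dV2 = V2*(1 - sqrt(2*r1/(r1+r2))) = 1333.03 m/s
Total dV = 3161 m/s

3161 m/s


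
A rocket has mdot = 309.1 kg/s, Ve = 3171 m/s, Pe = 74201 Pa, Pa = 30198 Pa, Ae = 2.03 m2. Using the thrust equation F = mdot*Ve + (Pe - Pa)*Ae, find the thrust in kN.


F = 309.1 * 3171 + (74201 - 30198) * 2.03 = 1.0695e+06 N = 1069.5 kN

1069.5 kN


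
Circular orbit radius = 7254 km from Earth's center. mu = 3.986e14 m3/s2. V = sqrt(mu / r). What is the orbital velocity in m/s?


V = sqrt(3.986e14 / 7254000) = 7413 m/s

7413 m/s


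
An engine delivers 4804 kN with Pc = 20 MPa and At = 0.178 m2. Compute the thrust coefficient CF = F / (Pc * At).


CF = 4804000 / (20e6 * 0.178) = 1.35

1.35


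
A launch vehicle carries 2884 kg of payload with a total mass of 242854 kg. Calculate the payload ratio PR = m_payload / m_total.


PR = 2884 / 242854 = 0.0119

0.0119


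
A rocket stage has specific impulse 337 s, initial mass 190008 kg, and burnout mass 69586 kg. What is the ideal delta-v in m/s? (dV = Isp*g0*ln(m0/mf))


Ve = 337 * 9.81 = 3305.97 m/s
dV = 3305.97 * ln(190008/69586) = 3321 m/s

3321 m/s


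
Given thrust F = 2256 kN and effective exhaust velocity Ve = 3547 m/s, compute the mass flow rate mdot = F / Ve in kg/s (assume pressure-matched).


mdot = F / Ve = 2256000 / 3547 = 636.0 kg/s

636.0 kg/s


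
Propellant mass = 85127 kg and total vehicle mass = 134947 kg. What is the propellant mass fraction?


PMF = 85127 / 134947 = 0.631

0.631


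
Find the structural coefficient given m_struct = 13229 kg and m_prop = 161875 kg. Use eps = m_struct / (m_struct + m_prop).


eps = 13229 / (13229 + 161875) = 0.0755

0.0755


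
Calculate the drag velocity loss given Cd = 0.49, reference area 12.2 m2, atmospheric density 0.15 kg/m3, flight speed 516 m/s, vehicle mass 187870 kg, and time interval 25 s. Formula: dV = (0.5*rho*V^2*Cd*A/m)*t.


D = 0.5 * 0.15 * 516^2 * 0.49 * 12.2 = 119375.88 N
a = 119375.88 / 187870 = 0.6354 m/s2
dV = 0.6354 * 25 = 15.9 m/s

15.9 m/s


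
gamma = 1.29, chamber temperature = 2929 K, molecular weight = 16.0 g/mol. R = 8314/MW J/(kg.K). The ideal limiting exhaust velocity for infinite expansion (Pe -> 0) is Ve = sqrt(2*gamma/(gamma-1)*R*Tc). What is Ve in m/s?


R = 8314 / 16.0 = 519.62 J/(kg.K)
Ve = sqrt(2 * 1.29 / (1.29 - 1) * 519.62 * 2929) = 3680 m/s

3680 m/s


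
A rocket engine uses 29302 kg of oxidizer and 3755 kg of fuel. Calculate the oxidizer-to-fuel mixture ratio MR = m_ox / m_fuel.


MR = 29302 / 3755 = 7.8

7.8


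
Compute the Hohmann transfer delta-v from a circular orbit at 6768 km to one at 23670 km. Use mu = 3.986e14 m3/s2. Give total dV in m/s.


V1 = sqrt(mu/r1) = 7674.29 m/s
dV1 = V1*(sqrt(2*r2/(r1+r2)) - 1) = 1896.42 m/s
V2 = sqrt(mu/r2) = 4103.64 m/s
dV2 = V2*(1 - sqrt(2*r1/(r1+r2))) = 1367.07 m/s
Total dV = 3263 m/s

3263 m/s


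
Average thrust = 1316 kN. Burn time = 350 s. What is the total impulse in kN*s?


It = 1316 * 350 = 460600 kN*s

460600 kN*s


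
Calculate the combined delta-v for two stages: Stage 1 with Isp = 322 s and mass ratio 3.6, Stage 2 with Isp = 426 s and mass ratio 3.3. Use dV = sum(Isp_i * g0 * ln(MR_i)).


dV1 = 322 * 9.81 * ln(3.6) = 4046.2 m/s
dV2 = 426 * 9.81 * ln(3.3) = 4989.5 m/s
Total dV = 4046.2 + 4989.5 = 9035.7 m/s ~ 9036 m/s

9036 m/s


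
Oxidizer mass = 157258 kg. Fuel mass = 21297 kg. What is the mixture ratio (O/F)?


MR = 157258 / 21297 = 7.38

7.38


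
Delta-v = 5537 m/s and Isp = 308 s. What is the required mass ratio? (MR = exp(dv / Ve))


Ve = 308 * 9.81 = 3021.48 m/s
MR = exp(5537 / 3021.48) = 6.25

6.25


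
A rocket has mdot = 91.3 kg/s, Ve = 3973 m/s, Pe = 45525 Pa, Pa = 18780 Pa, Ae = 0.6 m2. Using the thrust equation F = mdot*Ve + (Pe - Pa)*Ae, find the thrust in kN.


F = 91.3 * 3973 + (45525 - 18780) * 0.6 = 378782.0 N = 378.8 kN

378.8 kN


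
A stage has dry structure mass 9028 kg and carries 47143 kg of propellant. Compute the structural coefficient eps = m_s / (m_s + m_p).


eps = 9028 / (9028 + 47143) = 0.1607

0.1607


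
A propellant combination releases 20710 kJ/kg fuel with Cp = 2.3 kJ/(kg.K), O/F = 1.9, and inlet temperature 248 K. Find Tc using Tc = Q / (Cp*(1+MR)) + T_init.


Tc = 20710 / (2.3 * (1 + 1.9)) + 248 = 3353 K

3353 K


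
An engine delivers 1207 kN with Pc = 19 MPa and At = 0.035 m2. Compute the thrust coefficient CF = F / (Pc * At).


CF = 1207000 / (19e6 * 0.035) = 1.82

1.82


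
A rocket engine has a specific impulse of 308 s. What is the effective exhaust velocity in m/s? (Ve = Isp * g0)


Ve = Isp * g0 = 308 * 9.81 = 3021.5 m/s

3021.5 m/s


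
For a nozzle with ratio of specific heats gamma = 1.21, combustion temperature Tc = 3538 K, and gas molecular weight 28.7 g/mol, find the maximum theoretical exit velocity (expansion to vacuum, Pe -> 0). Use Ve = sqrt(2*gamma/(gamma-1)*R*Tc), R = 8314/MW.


R = 8314 / 28.7 = 289.69 J/(kg.K)
Ve = sqrt(2 * 1.21 / (1.21 - 1) * 289.69 * 3538) = 3437 m/s

3437 m/s


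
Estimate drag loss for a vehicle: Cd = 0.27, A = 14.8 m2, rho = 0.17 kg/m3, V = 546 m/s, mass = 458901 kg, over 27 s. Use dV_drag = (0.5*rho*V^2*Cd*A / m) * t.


D = 0.5 * 0.17 * 546^2 * 0.27 * 14.8 = 101258.08 N
a = 101258.08 / 458901 = 0.2207 m/s2
dV = 0.2207 * 27 = 6.0 m/s

6.0 m/s


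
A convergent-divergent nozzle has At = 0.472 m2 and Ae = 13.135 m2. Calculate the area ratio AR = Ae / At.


AR = 13.135 / 0.472 = 27.8

27.8


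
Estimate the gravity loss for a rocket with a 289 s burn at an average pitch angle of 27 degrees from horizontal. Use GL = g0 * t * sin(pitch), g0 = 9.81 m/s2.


GL = 9.81 * 289 * sin(27 deg) = 1287 m/s

1287 m/s


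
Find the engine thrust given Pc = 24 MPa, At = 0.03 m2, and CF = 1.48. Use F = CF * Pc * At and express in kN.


F = 1.48 * 24e6 * 0.03 = 1.0656e+06 N = 1065.6 kN

1065.6 kN


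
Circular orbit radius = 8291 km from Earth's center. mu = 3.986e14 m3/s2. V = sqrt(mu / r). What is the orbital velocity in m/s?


V = sqrt(3.986e14 / 8291000) = 6934 m/s

6934 m/s


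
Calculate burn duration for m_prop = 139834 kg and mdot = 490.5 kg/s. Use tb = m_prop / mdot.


tb = 139834 / 490.5 = 285.1 s

285.1 s


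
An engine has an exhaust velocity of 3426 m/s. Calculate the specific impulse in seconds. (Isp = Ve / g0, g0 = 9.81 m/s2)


Isp = Ve / g0 = 3426 / 9.81 = 349.2 s

349.2 s


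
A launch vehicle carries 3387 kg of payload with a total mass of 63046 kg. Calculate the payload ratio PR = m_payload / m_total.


PR = 3387 / 63046 = 0.0537

0.0537


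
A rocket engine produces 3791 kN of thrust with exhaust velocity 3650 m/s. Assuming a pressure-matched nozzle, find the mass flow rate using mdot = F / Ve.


mdot = F / Ve = 3791000 / 3650 = 1038.6 kg/s

1038.6 kg/s


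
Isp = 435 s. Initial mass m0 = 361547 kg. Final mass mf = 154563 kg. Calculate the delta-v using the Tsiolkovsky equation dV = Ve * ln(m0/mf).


Ve = 435 * 9.81 = 4267.35 m/s
dV = 4267.35 * ln(361547/154563) = 3626 m/s

3626 m/s


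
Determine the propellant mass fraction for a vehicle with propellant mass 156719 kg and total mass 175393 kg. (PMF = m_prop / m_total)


PMF = 156719 / 175393 = 0.894

0.894


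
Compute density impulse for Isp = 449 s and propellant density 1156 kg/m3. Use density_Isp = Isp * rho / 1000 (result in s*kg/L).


rho*Isp = 449 * 1156 / 1000 = 519 s*kg/L

519 s*kg/L


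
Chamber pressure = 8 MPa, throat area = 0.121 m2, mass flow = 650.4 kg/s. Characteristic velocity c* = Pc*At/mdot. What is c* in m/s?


c* = 8e6 * 0.121 / 650.4 = 1488 m/s

1488 m/s


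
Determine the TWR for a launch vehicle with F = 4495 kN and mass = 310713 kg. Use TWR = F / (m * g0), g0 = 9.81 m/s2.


TWR = 4495000 / (310713 * 9.81) = 1.47

1.47


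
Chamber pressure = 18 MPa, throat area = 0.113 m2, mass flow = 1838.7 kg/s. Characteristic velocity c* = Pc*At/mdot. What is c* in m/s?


c* = 18e6 * 0.113 / 1838.7 = 1106 m/s

1106 m/s


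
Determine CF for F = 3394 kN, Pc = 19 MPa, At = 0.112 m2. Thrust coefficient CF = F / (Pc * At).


CF = 3394000 / (19e6 * 0.112) = 1.59

1.59


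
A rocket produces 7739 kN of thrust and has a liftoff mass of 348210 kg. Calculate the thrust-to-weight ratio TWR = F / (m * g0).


TWR = 7739000 / (348210 * 9.81) = 2.27

2.27


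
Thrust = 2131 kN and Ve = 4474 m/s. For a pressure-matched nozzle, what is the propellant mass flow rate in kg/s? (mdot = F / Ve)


mdot = F / Ve = 2131000 / 4474 = 476.3 kg/s

476.3 kg/s


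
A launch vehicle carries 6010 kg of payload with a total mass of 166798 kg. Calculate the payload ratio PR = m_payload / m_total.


PR = 6010 / 166798 = 0.036

0.036


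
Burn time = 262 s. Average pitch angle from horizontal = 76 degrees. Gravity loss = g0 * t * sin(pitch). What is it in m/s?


GL = 9.81 * 262 * sin(76 deg) = 2494 m/s

2494 m/s


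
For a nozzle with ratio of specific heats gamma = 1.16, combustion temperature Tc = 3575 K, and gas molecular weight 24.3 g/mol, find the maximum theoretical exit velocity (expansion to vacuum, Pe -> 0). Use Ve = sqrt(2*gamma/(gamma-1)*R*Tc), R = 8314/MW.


R = 8314 / 24.3 = 342.14 J/(kg.K)
Ve = sqrt(2 * 1.16 / (1.16 - 1) * 342.14 * 3575) = 4211 m/s

4211 m/s


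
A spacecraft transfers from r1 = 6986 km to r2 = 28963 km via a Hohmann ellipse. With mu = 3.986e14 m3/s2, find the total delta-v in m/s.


V1 = sqrt(mu/r1) = 7553.61 m/s
dV1 = V1*(sqrt(2*r2/(r1+r2)) - 1) = 2034.83 m/s
V2 = sqrt(mu/r2) = 3709.77 m/s
dV2 = V2*(1 - sqrt(2*r1/(r1+r2))) = 1397.0 m/s
Total dV = 3432 m/s

3432 m/s


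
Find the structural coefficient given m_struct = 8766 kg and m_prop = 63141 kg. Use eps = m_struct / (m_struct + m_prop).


eps = 8766 / (8766 + 63141) = 0.1219

0.1219


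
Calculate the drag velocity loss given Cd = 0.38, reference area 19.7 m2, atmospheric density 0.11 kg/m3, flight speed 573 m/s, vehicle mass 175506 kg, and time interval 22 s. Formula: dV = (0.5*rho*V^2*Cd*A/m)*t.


D = 0.5 * 0.11 * 573^2 * 0.38 * 19.7 = 135182.9 N
a = 135182.9 / 175506 = 0.7702 m/s2
dV = 0.7702 * 22 = 16.9 m/s

16.9 m/s


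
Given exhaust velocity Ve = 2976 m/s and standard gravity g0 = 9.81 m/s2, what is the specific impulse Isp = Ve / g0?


Isp = Ve / g0 = 2976 / 9.81 = 303.4 s

303.4 s


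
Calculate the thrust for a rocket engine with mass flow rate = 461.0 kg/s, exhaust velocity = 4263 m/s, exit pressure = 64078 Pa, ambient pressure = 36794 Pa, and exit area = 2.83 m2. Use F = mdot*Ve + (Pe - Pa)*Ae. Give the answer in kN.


F = 461.0 * 4263 + (64078 - 36794) * 2.83 = 2.0425e+06 N = 2042.5 kN

2042.5 kN


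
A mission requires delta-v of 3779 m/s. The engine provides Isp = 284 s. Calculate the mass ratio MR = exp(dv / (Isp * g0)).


Ve = 284 * 9.81 = 2786.04 m/s
MR = exp(3779 / 2786.04) = 3.882

3.882


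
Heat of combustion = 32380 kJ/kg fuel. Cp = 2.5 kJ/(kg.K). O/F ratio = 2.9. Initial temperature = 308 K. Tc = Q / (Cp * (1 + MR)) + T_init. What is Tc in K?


Tc = 32380 / (2.5 * (1 + 2.9)) + 308 = 3629 K

3629 K


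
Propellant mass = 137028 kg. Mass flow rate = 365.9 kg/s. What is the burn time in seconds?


tb = 137028 / 365.9 = 374.5 s

374.5 s


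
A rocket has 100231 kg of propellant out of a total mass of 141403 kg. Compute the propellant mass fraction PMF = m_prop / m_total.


PMF = 100231 / 141403 = 0.709

0.709


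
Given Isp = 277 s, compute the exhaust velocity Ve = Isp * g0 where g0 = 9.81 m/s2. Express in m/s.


Ve = Isp * g0 = 277 * 9.81 = 2717.4 m/s

2717.4 m/s


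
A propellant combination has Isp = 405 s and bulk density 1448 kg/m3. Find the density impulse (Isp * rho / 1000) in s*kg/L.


rho*Isp = 405 * 1448 / 1000 = 586 s*kg/L

586 s*kg/L


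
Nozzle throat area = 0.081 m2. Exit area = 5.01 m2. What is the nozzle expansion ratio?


AR = 5.01 / 0.081 = 61.9

61.9


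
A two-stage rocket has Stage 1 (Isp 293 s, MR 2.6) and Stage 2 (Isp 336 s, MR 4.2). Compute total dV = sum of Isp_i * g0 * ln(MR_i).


dV1 = 293 * 9.81 * ln(2.6) = 2746.5 m/s
dV2 = 336 * 9.81 * ln(4.2) = 4730.3 m/s
Total dV = 2746.5 + 4730.3 = 7476.8 m/s ~ 7477 m/s

7477 m/s


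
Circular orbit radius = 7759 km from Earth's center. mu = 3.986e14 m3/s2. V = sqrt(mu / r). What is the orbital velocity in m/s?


V = sqrt(3.986e14 / 7759000) = 7167 m/s

7167 m/s


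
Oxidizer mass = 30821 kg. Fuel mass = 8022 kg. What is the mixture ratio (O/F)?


MR = 30821 / 8022 = 3.84

3.84


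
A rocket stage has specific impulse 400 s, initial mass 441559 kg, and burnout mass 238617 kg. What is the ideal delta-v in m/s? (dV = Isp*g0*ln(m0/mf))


Ve = 400 * 9.81 = 3924.0 m/s
dV = 3924.0 * ln(441559/238617) = 2415 m/s

2415 m/s


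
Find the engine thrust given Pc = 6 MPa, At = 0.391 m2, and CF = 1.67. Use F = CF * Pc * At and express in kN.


F = 1.67 * 6e6 * 0.391 = 3.9178e+06 N = 3917.8 kN

3917.8 kN


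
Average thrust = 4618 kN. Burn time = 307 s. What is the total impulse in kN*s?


It = 4618 * 307 = 1417726 kN*s

1417726 kN*s


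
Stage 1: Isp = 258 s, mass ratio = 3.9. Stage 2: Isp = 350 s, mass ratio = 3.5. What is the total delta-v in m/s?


dV1 = 258 * 9.81 * ln(3.9) = 3444.6 m/s
dV2 = 350 * 9.81 * ln(3.5) = 4301.4 m/s
Total dV = 3444.6 + 4301.4 = 7746.0 m/s ~ 7746 m/s

7746 m/s


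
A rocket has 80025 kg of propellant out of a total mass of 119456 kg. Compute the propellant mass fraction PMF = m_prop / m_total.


PMF = 80025 / 119456 = 0.67

0.67


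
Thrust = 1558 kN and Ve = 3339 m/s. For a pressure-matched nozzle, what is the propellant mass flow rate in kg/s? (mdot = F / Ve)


mdot = F / Ve = 1558000 / 3339 = 466.6 kg/s

466.6 kg/s


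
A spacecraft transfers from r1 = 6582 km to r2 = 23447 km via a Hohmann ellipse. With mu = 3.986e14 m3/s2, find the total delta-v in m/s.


V1 = sqrt(mu/r1) = 7781.97 m/s
dV1 = V1*(sqrt(2*r2/(r1+r2)) - 1) = 1942.77 m/s
V2 = sqrt(mu/r2) = 4123.11 m/s
dV2 = V2*(1 - sqrt(2*r1/(r1+r2))) = 1393.2 m/s
Total dV = 3336 m/s

3336 m/s


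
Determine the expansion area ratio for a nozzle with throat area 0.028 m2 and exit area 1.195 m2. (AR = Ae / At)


AR = 1.195 / 0.028 = 42.7

42.7


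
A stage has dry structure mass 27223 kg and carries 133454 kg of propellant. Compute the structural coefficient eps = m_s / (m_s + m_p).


eps = 27223 / (27223 + 133454) = 0.1694

0.1694


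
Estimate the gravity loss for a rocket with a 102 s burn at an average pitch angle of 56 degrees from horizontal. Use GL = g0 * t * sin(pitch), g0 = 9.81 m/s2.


GL = 9.81 * 102 * sin(56 deg) = 830 m/s

830 m/s


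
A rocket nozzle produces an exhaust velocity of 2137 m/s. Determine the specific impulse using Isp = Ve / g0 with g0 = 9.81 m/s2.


Isp = Ve / g0 = 2137 / 9.81 = 217.8 s

217.8 s


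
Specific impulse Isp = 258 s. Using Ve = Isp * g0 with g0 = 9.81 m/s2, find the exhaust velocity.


Ve = Isp * g0 = 258 * 9.81 = 2531.0 m/s

2531.0 m/s


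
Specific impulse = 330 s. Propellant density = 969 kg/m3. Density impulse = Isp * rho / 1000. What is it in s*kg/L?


rho*Isp = 330 * 969 / 1000 = 320 s*kg/L

320 s*kg/L


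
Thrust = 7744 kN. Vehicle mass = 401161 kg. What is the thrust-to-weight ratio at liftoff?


TWR = 7744000 / (401161 * 9.81) = 1.97

1.97


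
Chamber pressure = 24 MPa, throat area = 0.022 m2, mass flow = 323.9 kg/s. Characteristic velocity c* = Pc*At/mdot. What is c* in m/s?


c* = 24e6 * 0.022 / 323.9 = 1630 m/s

1630 m/s


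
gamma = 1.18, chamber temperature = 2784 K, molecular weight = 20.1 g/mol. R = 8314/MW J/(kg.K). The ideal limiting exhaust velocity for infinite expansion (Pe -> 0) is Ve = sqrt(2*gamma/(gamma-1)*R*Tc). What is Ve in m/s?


R = 8314 / 20.1 = 413.63 J/(kg.K)
Ve = sqrt(2 * 1.18 / (1.18 - 1) * 413.63 * 2784) = 3886 m/s

3886 m/s


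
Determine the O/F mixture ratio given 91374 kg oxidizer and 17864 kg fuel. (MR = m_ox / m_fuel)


MR = 91374 / 17864 = 5.11

5.11


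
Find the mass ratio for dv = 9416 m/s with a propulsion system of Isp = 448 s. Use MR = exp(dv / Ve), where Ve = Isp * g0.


Ve = 448 * 9.81 = 4394.88 m/s
MR = exp(9416 / 4394.88) = 8.521

8.521


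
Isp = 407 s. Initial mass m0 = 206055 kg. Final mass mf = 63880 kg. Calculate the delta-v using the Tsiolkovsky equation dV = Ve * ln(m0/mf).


Ve = 407 * 9.81 = 3992.67 m/s
dV = 3992.67 * ln(206055/63880) = 4676 m/s

4676 m/s


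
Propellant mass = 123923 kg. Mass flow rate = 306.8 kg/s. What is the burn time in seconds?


tb = 123923 / 306.8 = 403.9 s

403.9 s


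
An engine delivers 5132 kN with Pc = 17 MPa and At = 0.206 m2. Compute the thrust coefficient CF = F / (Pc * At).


CF = 5132000 / (17e6 * 0.206) = 1.47

1.47


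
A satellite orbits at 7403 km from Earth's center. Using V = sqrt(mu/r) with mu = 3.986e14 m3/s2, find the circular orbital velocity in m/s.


V = sqrt(3.986e14 / 7403000) = 7338 m/s

7338 m/s


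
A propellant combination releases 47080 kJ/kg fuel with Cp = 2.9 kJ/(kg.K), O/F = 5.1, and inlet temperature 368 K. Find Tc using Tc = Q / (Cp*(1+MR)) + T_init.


Tc = 47080 / (2.9 * (1 + 5.1)) + 368 = 3029 K

3029 K


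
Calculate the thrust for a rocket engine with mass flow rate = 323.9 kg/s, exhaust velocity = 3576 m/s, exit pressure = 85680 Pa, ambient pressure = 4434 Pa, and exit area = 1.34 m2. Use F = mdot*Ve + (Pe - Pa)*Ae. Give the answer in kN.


F = 323.9 * 3576 + (85680 - 4434) * 1.34 = 1.2671e+06 N = 1267.1 kN

1267.1 kN


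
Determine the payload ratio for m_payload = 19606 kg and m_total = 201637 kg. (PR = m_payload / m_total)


PR = 19606 / 201637 = 0.0972

0.0972


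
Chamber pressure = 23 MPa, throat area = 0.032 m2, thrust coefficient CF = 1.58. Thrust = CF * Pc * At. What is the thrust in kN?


F = 1.58 * 23e6 * 0.032 = 1.1629e+06 N = 1162.9 kN

1162.9 kN


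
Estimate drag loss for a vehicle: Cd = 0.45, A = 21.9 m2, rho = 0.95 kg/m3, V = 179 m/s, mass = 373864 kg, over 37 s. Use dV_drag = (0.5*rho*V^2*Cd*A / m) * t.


D = 0.5 * 0.95 * 179^2 * 0.45 * 21.9 = 149987.93 N
a = 149987.93 / 373864 = 0.4012 m/s2
dV = 0.4012 * 37 = 14.8 m/s

14.8 m/s


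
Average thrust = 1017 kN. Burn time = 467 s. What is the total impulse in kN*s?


It = 1017 * 467 = 474939 kN*s

474939 kN*s


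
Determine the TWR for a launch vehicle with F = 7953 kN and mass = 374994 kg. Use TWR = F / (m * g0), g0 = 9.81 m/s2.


TWR = 7953000 / (374994 * 9.81) = 2.16

2.16


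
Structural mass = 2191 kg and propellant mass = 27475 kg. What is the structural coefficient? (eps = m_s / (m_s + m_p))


eps = 2191 / (2191 + 27475) = 0.0739

0.0739


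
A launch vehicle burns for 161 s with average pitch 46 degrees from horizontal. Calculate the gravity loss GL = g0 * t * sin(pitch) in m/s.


GL = 9.81 * 161 * sin(46 deg) = 1136 m/s

1136 m/s


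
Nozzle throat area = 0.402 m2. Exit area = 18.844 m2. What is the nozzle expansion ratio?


AR = 18.844 / 0.402 = 46.9

46.9


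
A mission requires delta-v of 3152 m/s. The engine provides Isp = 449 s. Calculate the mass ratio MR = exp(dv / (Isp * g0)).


Ve = 449 * 9.81 = 4404.69 m/s
MR = exp(3152 / 4404.69) = 2.045

2.045


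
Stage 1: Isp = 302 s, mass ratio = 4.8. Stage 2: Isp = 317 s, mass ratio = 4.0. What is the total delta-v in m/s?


dV1 = 302 * 9.81 * ln(4.8) = 4647.2 m/s
dV2 = 317 * 9.81 * ln(4.0) = 4311.1 m/s
Total dV = 4647.2 + 4311.1 = 8958.3 m/s ~ 8958 m/s

8958 m/s


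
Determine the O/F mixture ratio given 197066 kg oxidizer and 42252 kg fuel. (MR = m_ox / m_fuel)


MR = 197066 / 42252 = 4.66

4.66


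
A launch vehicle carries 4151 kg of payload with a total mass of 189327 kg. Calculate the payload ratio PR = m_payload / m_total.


PR = 4151 / 189327 = 0.0219

0.0219


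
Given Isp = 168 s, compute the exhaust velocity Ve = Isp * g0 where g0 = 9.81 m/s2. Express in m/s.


Ve = Isp * g0 = 168 * 9.81 = 1648.1 m/s

1648.1 m/s


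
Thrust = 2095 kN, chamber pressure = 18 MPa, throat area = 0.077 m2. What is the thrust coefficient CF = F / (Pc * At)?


CF = 2095000 / (18e6 * 0.077) = 1.51

1.51


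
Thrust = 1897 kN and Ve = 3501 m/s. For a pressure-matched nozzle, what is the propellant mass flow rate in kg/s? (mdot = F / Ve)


mdot = F / Ve = 1897000 / 3501 = 541.8 kg/s

541.8 kg/s


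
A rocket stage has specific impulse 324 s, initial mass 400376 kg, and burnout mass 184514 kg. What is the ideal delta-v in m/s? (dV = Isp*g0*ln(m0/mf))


Ve = 324 * 9.81 = 3178.44 m/s
dV = 3178.44 * ln(400376/184514) = 2462 m/s

2462 m/s


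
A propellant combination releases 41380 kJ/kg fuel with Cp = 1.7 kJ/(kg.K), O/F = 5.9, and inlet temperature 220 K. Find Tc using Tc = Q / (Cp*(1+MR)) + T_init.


Tc = 41380 / (1.7 * (1 + 5.9)) + 220 = 3748 K

3748 K


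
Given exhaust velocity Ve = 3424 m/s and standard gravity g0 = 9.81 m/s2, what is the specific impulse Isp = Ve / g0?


Isp = Ve / g0 = 3424 / 9.81 = 349.0 s

349.0 s


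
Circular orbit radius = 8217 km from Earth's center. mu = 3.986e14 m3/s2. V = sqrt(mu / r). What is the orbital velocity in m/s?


V = sqrt(3.986e14 / 8217000) = 6965 m/s

6965 m/s


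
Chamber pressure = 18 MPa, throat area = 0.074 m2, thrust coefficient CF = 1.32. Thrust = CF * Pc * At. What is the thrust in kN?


F = 1.32 * 18e6 * 0.074 = 1.7582e+06 N = 1758.2 kN

1758.2 kN


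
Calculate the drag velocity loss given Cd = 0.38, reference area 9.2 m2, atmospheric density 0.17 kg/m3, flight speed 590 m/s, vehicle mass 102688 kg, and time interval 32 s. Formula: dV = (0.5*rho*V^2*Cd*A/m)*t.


D = 0.5 * 0.17 * 590^2 * 0.38 * 9.2 = 103441.4 N
a = 103441.4 / 102688 = 1.0073 m/s2
dV = 1.0073 * 32 = 32.2 m/s

32.2 m/s


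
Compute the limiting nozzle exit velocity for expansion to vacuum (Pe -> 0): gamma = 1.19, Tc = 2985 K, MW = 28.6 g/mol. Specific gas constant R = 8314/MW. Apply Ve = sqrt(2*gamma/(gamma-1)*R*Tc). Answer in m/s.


R = 8314 / 28.6 = 290.7 J/(kg.K)
Ve = sqrt(2 * 1.19 / (1.19 - 1) * 290.7 * 2985) = 3297 m/s

3297 m/s


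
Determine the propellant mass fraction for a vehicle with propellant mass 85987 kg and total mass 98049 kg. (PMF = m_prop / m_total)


PMF = 85987 / 98049 = 0.877

0.877


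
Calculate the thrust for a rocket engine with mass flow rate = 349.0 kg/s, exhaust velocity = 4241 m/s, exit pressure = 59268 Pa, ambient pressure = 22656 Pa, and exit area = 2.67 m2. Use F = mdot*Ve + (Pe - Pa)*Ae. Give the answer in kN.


F = 349.0 * 4241 + (59268 - 22656) * 2.67 = 1.5779e+06 N = 1577.9 kN

1577.9 kN


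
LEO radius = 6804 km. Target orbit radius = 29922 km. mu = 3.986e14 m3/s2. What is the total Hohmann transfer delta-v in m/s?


V1 = sqrt(mu/r1) = 7653.97 m/s
dV1 = V1*(sqrt(2*r2/(r1+r2)) - 1) = 2116.38 m/s
V2 = sqrt(mu/r2) = 3649.84 m/s
dV2 = V2*(1 - sqrt(2*r1/(r1+r2))) = 1428.14 m/s
Total dV = 3545 m/s

3545 m/s


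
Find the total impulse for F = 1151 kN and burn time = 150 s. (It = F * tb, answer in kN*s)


It = 1151 * 150 = 172650 kN*s

172650 kN*s


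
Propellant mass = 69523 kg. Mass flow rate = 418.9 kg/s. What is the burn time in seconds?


tb = 69523 / 418.9 = 166.0 s

166.0 s


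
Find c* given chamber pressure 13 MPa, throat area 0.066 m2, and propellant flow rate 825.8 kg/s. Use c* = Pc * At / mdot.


c* = 13e6 * 0.066 / 825.8 = 1039 m/s

1039 m/s


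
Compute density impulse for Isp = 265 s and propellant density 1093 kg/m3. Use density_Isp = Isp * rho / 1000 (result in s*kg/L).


rho*Isp = 265 * 1093 / 1000 = 290 s*kg/L

290 s*kg/L


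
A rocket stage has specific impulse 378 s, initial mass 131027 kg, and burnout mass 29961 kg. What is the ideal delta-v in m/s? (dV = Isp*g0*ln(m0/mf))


Ve = 378 * 9.81 = 3708.18 m/s
dV = 3708.18 * ln(131027/29961) = 5471 m/s

5471 m/s


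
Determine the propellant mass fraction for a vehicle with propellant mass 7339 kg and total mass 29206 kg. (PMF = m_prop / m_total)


PMF = 7339 / 29206 = 0.251

0.251


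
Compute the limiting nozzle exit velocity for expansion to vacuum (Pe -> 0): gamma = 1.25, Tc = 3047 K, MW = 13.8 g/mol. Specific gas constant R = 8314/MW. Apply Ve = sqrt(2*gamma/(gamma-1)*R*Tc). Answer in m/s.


R = 8314 / 13.8 = 602.46 J/(kg.K)
Ve = sqrt(2 * 1.25 / (1.25 - 1) * 602.46 * 3047) = 4285 m/s

4285 m/s


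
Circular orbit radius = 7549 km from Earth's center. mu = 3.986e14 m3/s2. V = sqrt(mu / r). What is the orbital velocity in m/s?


V = sqrt(3.986e14 / 7549000) = 7266 m/s

7266 m/s


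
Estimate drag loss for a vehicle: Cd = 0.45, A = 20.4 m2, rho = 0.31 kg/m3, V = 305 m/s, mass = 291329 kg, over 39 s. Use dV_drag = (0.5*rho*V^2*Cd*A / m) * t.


D = 0.5 * 0.31 * 305^2 * 0.45 * 20.4 = 132365.27 N
a = 132365.27 / 291329 = 0.4543 m/s2
dV = 0.4543 * 39 = 17.7 m/s

17.7 m/s


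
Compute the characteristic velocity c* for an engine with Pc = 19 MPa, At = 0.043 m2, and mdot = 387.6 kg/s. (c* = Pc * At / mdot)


c* = 19e6 * 0.043 / 387.6 = 2108 m/s

2108 m/s


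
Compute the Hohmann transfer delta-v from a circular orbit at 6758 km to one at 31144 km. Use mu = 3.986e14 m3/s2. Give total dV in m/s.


V1 = sqrt(mu/r1) = 7679.97 m/s
dV1 = V1*(sqrt(2*r2/(r1+r2)) - 1) = 2165.37 m/s
V2 = sqrt(mu/r2) = 3577.51 m/s
dV2 = V2*(1 - sqrt(2*r1/(r1+r2))) = 1441.15 m/s
Total dV = 3607 m/s

3607 m/s


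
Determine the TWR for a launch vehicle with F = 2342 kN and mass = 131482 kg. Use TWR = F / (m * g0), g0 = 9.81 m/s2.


TWR = 2342000 / (131482 * 9.81) = 1.82

1.82


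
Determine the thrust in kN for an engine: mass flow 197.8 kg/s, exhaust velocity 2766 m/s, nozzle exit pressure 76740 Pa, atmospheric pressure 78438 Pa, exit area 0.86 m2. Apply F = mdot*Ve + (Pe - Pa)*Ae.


F = 197.8 * 2766 + (76740 - 78438) * 0.86 = 545655.0 N = 545.7 kN

545.7 kN


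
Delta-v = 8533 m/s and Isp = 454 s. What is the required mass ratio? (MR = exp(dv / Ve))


Ve = 454 * 9.81 = 4453.74 m/s
MR = exp(8533 / 4453.74) = 6.793

6.793


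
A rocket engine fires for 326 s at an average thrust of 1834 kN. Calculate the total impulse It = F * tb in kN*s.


It = 1834 * 326 = 597884 kN*s

597884 kN*s


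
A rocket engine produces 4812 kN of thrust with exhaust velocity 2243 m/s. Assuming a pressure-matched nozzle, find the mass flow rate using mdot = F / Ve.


mdot = F / Ve = 4812000 / 2243 = 2145.3 kg/s

2145.3 kg/s


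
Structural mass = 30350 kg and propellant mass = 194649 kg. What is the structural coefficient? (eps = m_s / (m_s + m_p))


eps = 30350 / (30350 + 194649) = 0.1349

0.1349


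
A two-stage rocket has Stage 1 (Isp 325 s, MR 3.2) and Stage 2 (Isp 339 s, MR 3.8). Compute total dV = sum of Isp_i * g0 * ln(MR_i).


dV1 = 325 * 9.81 * ln(3.2) = 3708.4 m/s
dV2 = 339 * 9.81 * ln(3.8) = 4439.7 m/s
Total dV = 3708.4 + 4439.7 = 8148.1 m/s ~ 8148 m/s

8148 m/s


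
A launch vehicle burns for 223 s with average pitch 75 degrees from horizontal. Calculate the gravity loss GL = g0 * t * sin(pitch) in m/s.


GL = 9.81 * 223 * sin(75 deg) = 2113 m/s

2113 m/s


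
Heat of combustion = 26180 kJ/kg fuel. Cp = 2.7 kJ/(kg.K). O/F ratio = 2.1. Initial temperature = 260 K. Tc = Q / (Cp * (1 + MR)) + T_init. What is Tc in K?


Tc = 26180 / (2.7 * (1 + 2.1)) + 260 = 3388 K

3388 K


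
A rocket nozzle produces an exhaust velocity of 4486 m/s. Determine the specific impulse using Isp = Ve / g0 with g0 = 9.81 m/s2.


Isp = Ve / g0 = 4486 / 9.81 = 457.3 s

457.3 s


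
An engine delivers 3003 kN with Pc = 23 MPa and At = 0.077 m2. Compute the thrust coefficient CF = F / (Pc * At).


CF = 3003000 / (23e6 * 0.077) = 1.7

1.7


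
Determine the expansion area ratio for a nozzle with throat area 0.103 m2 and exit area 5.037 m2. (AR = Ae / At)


AR = 5.037 / 0.103 = 48.9

48.9


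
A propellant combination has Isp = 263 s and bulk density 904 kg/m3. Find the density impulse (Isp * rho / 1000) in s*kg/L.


rho*Isp = 263 * 904 / 1000 = 238 s*kg/L

238 s*kg/L


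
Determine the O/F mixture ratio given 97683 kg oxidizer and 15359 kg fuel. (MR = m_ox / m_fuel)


MR = 97683 / 15359 = 6.36

6.36


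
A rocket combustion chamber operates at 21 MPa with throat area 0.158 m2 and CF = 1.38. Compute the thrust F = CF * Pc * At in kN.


F = 1.38 * 21e6 * 0.158 = 4.5788e+06 N = 4578.8 kN

4578.8 kN


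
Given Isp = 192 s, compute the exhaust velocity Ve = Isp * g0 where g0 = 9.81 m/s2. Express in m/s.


Ve = Isp * g0 = 192 * 9.81 = 1883.5 m/s

1883.5 m/s


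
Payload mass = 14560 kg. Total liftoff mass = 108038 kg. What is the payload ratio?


PR = 14560 / 108038 = 0.1348

0.1348


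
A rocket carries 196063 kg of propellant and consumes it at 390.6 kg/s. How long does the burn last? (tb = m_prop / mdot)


tb = 196063 / 390.6 = 502.0 s

502.0 s


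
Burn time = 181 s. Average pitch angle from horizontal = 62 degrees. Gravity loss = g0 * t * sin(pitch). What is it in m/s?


GL = 9.81 * 181 * sin(62 deg) = 1568 m/s

1568 m/s


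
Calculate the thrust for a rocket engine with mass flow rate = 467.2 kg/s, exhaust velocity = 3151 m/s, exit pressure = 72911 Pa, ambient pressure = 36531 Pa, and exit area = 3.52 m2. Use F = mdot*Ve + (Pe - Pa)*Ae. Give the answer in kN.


F = 467.2 * 3151 + (72911 - 36531) * 3.52 = 1.6002e+06 N = 1600.2 kN

1600.2 kN


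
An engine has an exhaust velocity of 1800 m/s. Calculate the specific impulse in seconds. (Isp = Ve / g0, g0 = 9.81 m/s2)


Isp = Ve / g0 = 1800 / 9.81 = 183.5 s

183.5 s


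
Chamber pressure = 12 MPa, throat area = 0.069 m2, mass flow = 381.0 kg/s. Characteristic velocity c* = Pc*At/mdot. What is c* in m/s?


c* = 12e6 * 0.069 / 381.0 = 2173 m/s

2173 m/s


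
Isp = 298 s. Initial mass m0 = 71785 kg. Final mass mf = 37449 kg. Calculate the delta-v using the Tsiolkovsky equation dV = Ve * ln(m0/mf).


Ve = 298 * 9.81 = 2923.38 m/s
dV = 2923.38 * ln(71785/37449) = 1902 m/s

1902 m/s


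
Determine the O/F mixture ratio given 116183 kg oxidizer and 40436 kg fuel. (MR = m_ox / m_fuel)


MR = 116183 / 40436 = 2.87

2.87


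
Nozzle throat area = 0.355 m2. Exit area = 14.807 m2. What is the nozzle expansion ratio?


AR = 14.807 / 0.355 = 41.7

41.7


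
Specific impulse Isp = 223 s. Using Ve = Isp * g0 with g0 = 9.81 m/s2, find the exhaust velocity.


Ve = Isp * g0 = 223 * 9.81 = 2187.6 m/s

2187.6 m/s


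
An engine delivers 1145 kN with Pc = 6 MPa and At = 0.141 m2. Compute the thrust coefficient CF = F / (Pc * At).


CF = 1145000 / (6e6 * 0.141) = 1.35

1.35


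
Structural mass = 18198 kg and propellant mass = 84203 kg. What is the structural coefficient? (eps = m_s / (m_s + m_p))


eps = 18198 / (18198 + 84203) = 0.1777

0.1777


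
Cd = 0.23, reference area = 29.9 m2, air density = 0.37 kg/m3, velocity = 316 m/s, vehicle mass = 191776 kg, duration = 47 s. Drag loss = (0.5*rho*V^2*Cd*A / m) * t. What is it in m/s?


D = 0.5 * 0.37 * 316^2 * 0.23 * 29.9 = 127041.3 N
a = 127041.3 / 191776 = 0.6624 m/s2
dV = 0.6624 * 47 = 31.1 m/s

31.1 m/s


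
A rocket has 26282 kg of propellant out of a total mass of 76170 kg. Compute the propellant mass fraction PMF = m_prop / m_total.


PMF = 26282 / 76170 = 0.345

0.345


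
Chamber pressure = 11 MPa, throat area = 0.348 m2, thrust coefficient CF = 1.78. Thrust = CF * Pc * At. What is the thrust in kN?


F = 1.78 * 11e6 * 0.348 = 6.8138e+06 N = 6813.8 kN

6813.8 kN


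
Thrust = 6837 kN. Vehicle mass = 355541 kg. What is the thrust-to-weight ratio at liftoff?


TWR = 6837000 / (355541 * 9.81) = 1.96

1.96


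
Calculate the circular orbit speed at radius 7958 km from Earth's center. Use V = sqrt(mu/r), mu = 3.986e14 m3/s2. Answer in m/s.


V = sqrt(3.986e14 / 7958000) = 7077 m/s

7077 m/s


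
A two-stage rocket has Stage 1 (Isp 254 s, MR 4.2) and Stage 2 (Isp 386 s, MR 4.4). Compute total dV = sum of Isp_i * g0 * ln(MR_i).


dV1 = 254 * 9.81 * ln(4.2) = 3575.9 m/s
dV2 = 386 * 9.81 * ln(4.4) = 5610.3 m/s
Total dV = 3575.9 + 5610.3 = 9186.2 m/s ~ 9186 m/s

9186 m/s


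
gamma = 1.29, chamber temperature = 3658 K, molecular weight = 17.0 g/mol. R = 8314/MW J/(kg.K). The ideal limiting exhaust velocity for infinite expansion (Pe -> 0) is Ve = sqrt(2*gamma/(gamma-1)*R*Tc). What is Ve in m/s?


R = 8314 / 17.0 = 489.06 J/(kg.K)
Ve = sqrt(2 * 1.29 / (1.29 - 1) * 489.06 * 3658) = 3989 m/s

3989 m/s


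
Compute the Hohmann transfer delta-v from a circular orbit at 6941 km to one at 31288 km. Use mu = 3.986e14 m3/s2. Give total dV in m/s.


V1 = sqrt(mu/r1) = 7578.05 m/s
dV1 = V1*(sqrt(2*r2/(r1+r2)) - 1) = 2117.33 m/s
V2 = sqrt(mu/r2) = 3569.27 m/s
dV2 = V2*(1 - sqrt(2*r1/(r1+r2))) = 1418.43 m/s
Total dV = 3536 m/s

3536 m/s


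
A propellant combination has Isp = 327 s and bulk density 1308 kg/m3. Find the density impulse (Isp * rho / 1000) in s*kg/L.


rho*Isp = 327 * 1308 / 1000 = 428 s*kg/L

428 s*kg/L


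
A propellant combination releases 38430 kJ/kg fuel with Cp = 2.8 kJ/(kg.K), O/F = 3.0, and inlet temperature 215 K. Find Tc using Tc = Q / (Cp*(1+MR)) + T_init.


Tc = 38430 / (2.8 * (1 + 3.0)) + 215 = 3646 K

3646 K
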